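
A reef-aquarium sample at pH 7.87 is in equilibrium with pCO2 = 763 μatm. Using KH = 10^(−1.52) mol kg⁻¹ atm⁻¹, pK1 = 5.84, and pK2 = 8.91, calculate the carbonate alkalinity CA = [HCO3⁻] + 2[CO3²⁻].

[CO2*] = KH · pCO2 = 10^(−1.52) × 763×10^-6 = 2.304×10^-5 mol/kg
α₀ = 1/(1 + K1/[H⁺] + K1K2/[H⁺]²) = 1/(1 + 10^+2.03 + 10^+0.99) = 0.008480
DIC = [CO2*]/α₀ = 2.304×10^-5 / 0.008480 = 2.717 mmol/kg
CA = (α₁ + 2α₂)·DIC = (0.9087 + 2×0.08287) × 2.717 = 2.92 mmol/kg

CA = 2.92 mmol/kg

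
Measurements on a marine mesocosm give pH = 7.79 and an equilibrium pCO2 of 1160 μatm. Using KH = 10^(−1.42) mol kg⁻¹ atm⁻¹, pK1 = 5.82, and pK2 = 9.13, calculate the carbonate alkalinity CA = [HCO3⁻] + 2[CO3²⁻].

CA = 4.49 mmol/kg

[CO2*] = KH · pCO2 = 10^(−1.42) × 1160×10^-6 = 4.410×10^-5 mol/kg
α₀ = 1/(1 + K1/[H⁺] + K1K2/[H⁺]²) = 1/(1 + 10^+1.97 + 10^+0.63) = 0.01014
DIC = [CO2*]/α₀ = 4.410×10^-5 / 0.01014 = 4.348 mmol/kg
CA = (α₁ + 2α₂)·DIC = (0.9466 + 2×0.04327) × 4.348 = 4.49 mmol/kg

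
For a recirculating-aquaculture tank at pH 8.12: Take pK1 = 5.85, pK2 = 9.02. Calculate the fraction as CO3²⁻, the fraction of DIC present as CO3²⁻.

α₂ = 1 / (1 + [H⁺]/K2 + [H⁺]²/(K1K2)) = 1 / (1 + 10^+0.90 + 10^-1.37)
   = 1 / (1 + 7.9433 + 0.042658) = 1/8.9859 = 0.1113

α₂ = 0.111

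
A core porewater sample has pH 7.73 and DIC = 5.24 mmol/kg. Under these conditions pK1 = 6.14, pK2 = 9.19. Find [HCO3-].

[HCO3⁻] = 4.94 mmol/kg

α₁ = 1 / (1 + [H⁺]/K1 + K2/[H⁺]) = 1 / (1 + 10^-1.59 + 10^-1.46)
   = 1 / (1 + 0.025704 + 0.034674) = 1/1.0604 = 0.9431
[HCO3⁻] = α₁ × DIC = 0.9431 × 5.24 = 4.94 mmol/kg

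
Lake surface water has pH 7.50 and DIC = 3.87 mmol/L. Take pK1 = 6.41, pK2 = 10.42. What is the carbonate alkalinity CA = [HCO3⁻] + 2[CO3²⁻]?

CA = 3.58 mmol/L

CA = [HCO3⁻] + 2[CO3²⁻] = (α₁ + 2α₂)·DIC
At pH 7.50: [H⁺]/K1 = 10^-1.09 = 0.081283, K2/[H⁺] = 10^-2.92 = 0.0012023
α₁ = 1/(1 + 0.081283 + 0.0012023) = 1/1.0825 = 0.9238; α₂ = α₁·K2/[H⁺] = 0.001111
α₁ + 2α₂ = 0.9260
CA = 0.9260 × 3.87 = 3.58 mmol/L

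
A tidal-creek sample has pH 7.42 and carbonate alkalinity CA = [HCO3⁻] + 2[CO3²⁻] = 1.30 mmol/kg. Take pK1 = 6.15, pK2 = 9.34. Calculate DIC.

DIC = 1.35 mmol/kg

CA = [HCO3⁻] + 2[CO3²⁻] = (α₁ + 2α₂)·DIC
At pH 7.42: [H⁺]/K1 = 10^-1.27 = 0.053703, K2/[H⁺] = 10^-1.92 = 0.012023
α₁ = 1/(1 + 0.053703 + 0.012023) = 1/1.0657 = 0.9383; α₂ = α₁·K2/[H⁺] = 0.01128
α₁ + 2α₂ = 0.9609
DIC = CA / (α₁ + 2α₂) = 1.30 / 0.9609 = 1.35 mmol/kg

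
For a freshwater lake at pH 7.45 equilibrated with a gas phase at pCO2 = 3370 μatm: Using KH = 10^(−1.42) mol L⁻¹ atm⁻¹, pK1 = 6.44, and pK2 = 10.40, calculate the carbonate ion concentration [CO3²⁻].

[CO3²⁻] = 1.47 μmol/L

[CO2*] = KH · pCO2 = 10^(−1.42) × 3370×10^-6 = 1.281×10^-4 mol/L
α₀ = 1/(1 + K1/[H⁺] + K1K2/[H⁺]²) = 1/(1 + 10^+1.01 + 10^-1.94) = 0.08893
DIC = [CO2*]/α₀ = 1.281×10^-4 / 0.08893 = 1.441 mmol/L
[CO3²⁻] = α₂·DIC; α₂ = 0.001021, so [CO3²⁻] = 0.001021 × 1.441 = 0.00147 mmol/L = 1.47 μmol/L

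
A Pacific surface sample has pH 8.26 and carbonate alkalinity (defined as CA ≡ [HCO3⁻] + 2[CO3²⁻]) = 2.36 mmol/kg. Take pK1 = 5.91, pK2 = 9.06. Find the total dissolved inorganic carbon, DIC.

DIC = 2.08 mmol/kg

CA = [HCO3⁻] + 2[CO3²⁻] = (α₁ + 2α₂)·DIC
At pH 8.26: [H⁺]/K1 = 10^-2.35 = 0.0044668, K2/[H⁺] = 10^-0.80 = 0.15849
α₁ = 1/(1 + 0.0044668 + 0.15849) = 1/1.1630 = 0.8599; α₂ = α₁·K2/[H⁺] = 0.1363
α₁ + 2α₂ = 1.1324
DIC = CA / (α₁ + 2α₂) = 2.36 / 1.1324 = 2.08 mmol/kg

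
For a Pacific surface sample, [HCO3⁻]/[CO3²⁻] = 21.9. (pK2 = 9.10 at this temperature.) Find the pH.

From K2 = [H⁺][CO3²⁻]/[HCO3⁻]:  pH = pK2 − log₁₀([HCO3⁻]/[CO3²⁻])
log₁₀(21.9) = +1.340
pH = 9.10 − (+1.340) = 7.76

pH = 7.76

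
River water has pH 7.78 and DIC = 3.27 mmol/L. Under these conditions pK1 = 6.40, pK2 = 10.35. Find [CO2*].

α₀ = 1 / (1 + K1/[H⁺] + K1K2/[H⁺]²) = 1 / (1 + 10^+1.38 + 10^-1.19)
   = 1 / (1 + 23.988 + 0.064565) = 1/25.053 = 0.03992
[CO2*] = α₀ × DIC = 0.03992 × 3.27 = 0.131 mmol/L

[CO2*] = 0.131 mmol/L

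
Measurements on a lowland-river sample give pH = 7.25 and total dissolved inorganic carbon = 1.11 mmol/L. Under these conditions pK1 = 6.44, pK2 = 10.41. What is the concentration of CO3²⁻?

[CO3²⁻] = 0.665 μmol/L

α₂ = 1 / (1 + [H⁺]/K2 + [H⁺]²/(K1K2)) = 1 / (1 + 10^+3.16 + 10^+2.35)
   = 1 / (1 + 1445.4 + 223.87) = 1/1670.3 = 0.0005987
[CO3²⁻] = α₂ × DIC = 0.0005987 × 1.11 = 0.000665 mmol/L = 0.665 μmol/L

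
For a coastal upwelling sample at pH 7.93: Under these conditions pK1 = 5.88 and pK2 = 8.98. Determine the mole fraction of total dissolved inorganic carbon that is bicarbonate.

α₁ = 0.911

α₁ = 1 / (1 + [H⁺]/K1 + K2/[H⁺]) = 1 / (1 + 10^-2.05 + 10^-1.05)
   = 1 / (1 + 0.0089125 + 0.089125) = 1/1.0980 = 0.9107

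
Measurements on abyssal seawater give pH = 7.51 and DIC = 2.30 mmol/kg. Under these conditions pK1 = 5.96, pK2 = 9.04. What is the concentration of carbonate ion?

α₂ = 1 / (1 + [H⁺]/K2 + [H⁺]²/(K1K2)) = 1 / (1 + 10^+1.53 + 10^-0.02)
   = 1 / (1 + 33.884 + 0.95499) = 1/35.839 = 0.02790
[CO3²⁻] = α₂ × DIC = 0.02790 × 2.30 = 0.0642 mmol/kg

[CO3²⁻] = 0.0642 mmol/kg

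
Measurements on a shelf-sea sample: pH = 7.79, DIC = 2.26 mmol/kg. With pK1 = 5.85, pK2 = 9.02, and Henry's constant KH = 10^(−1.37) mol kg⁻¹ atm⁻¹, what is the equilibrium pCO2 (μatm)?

α₀ = 1 / (1 + K1/[H⁺] + K1K2/[H⁺]²) = 1 / (1 + 10^+1.94 + 10^+0.71)
   = 1 / (1 + 87.096 + 5.1286) = 1/93.225 = 0.01073
[CO2*] = α₀ × DIC = 0.01073 × 2.26 = 0.02424 mmol/kg
pCO2 = [CO2*]/KH = 2.424×10^-5 / 4.266×10^-2 = 568 μatm

pCO2 = 568 μatm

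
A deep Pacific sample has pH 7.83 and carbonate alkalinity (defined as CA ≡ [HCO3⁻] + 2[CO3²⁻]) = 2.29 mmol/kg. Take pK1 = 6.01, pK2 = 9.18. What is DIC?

CA = [HCO3⁻] + 2[CO3²⁻] = (α₁ + 2α₂)·DIC
At pH 7.83: [H⁺]/K1 = 10^-1.82 = 0.015136, K2/[H⁺] = 10^-1.35 = 0.044668
α₁ = 1/(1 + 0.015136 + 0.044668) = 1/1.0598 = 0.9436; α₂ = α₁·K2/[H⁺] = 0.04215
α₁ + 2α₂ = 1.0279
DIC = CA / (α₁ + 2α₂) = 2.29 / 1.0279 = 2.23 mmol/kg

DIC = 2.23 mmol/kg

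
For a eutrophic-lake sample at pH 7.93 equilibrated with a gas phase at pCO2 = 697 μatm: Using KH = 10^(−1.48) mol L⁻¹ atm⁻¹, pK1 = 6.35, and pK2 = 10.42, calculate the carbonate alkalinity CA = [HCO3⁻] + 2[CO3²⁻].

CA = 0.883 mmol/L

[CO2*] = KH · pCO2 = 10^(−1.48) × 697×10^-6 = 2.308×10^-5 mol/L
α₀ = 1/(1 + K1/[H⁺] + K1K2/[H⁺]²) = 1/(1 + 10^+1.58 + 10^-0.91) = 0.02555
DIC = [CO2*]/α₀ = 2.308×10^-5 / 0.02555 = 0.9034 mmol/L
CA = (α₁ + 2α₂)·DIC = (0.9713 + 2×0.003143) × 0.9034 = 0.883 mmol/L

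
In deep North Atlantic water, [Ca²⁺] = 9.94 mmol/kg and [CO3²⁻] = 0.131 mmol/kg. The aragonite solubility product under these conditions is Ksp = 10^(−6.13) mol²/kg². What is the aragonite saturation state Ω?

Ω = 1.76

Ksp = 10^(−6.13) = 7.413×10^-7
Ω = [Ca²⁺][CO3²⁻]/Ksp = (9.94×10^-3)(0.131×10^-3) / 7.413×10^-7 = 1.76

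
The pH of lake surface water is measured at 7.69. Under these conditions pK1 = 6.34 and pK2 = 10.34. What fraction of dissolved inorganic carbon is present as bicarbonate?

α₁ = 1 / (1 + [H⁺]/K1 + K2/[H⁺]) = 1 / (1 + 10^-1.35 + 10^-2.65)
   = 1 / (1 + 0.044668 + 0.0022387) = 1/1.0469 = 0.9552

α₁ = 0.955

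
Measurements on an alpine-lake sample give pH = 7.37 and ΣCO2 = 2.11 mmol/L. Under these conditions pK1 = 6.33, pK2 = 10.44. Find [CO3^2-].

[CO3²⁻] = 1.64 μmol/L

α₂ = 1 / (1 + [H⁺]/K2 + [H⁺]²/(K1K2)) = 1 / (1 + 10^+3.07 + 10^+2.03)
   = 1 / (1 + 1174.9 + 107.15) = 1/1283.0 = 0.0007794
[CO3²⁻] = α₂ × DIC = 0.0007794 × 2.11 = 0.00164 mmol/L = 1.64 μmol/L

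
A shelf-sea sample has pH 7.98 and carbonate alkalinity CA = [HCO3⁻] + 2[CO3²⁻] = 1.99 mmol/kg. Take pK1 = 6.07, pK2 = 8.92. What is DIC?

DIC = 1.82 mmol/kg

CA = [HCO3⁻] + 2[CO3²⁻] = (α₁ + 2α₂)·DIC
At pH 7.98: [H⁺]/K1 = 10^-1.91 = 0.012303, K2/[H⁺] = 10^-0.94 = 0.11482
α₁ = 1/(1 + 0.012303 + 0.11482) = 1/1.1271 = 0.8872; α₂ = α₁·K2/[H⁺] = 0.1019
α₁ + 2α₂ = 1.0910
DIC = CA / (α₁ + 2α₂) = 1.99 / 1.0910 = 1.82 mmol/kg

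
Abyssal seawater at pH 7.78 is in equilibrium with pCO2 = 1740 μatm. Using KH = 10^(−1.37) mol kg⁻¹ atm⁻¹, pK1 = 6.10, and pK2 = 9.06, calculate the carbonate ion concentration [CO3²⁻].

[CO2*] = KH · pCO2 = 10^(−1.37) × 1740×10^-6 = 7.422×10^-5 mol/kg
α₀ = 1/(1 + K1/[H⁺] + K1K2/[H⁺]²) = 1/(1 + 10^+1.68 + 10^+0.40) = 0.01946
DIC = [CO2*]/α₀ = 7.422×10^-5 / 0.01946 = 3.813 mmol/kg
[CO3²⁻] = α₂·DIC; α₂ = 0.04889, so [CO3²⁻] = 0.04889 × 3.813 = 0.186 mmol/kg

[CO3²⁻] = 0.186 mmol/kg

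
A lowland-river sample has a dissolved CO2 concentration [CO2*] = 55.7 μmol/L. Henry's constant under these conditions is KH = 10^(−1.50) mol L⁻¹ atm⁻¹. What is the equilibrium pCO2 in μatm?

KH = 10^(−1.50) = 3.162×10^-2 mol L⁻¹ atm⁻¹
pCO2 = [CO2*]/KH = 55.7×10^-6 / 3.162×10^-2 = 1.76×10^-3 atm = 1760 μatm

pCO2 = 1760 μatm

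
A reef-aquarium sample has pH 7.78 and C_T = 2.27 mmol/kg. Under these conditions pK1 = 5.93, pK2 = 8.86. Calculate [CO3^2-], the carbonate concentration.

[CO3²⁻] = 0.172 mmol/kg

α₂ = 1 / (1 + [H⁺]/K2 + [H⁺]²/(K1K2)) = 1 / (1 + 10^+1.08 + 10^-0.77)
   = 1 / (1 + 12.023 + 0.16982) = 1/13.192 = 0.07580
[CO3²⁻] = α₂ × DIC = 0.07580 × 2.27 = 0.172 mmol/kg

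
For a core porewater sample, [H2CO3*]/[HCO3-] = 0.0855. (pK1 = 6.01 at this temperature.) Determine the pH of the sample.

From K1 = [H⁺][HCO3-]/[H2CO3*]:  pH = pK1 − log₁₀([H2CO3*]/[HCO3-])
log₁₀(0.0855) = -1.068
pH = 6.01 − (-1.068) = 7.08

pH = 7.08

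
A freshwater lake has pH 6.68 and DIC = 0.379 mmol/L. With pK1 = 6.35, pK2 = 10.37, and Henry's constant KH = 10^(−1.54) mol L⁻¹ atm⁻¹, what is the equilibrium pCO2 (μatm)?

α₀ = 1 / (1 + K1/[H⁺] + K1K2/[H⁺]²) = 1 / (1 + 10^+0.33 + 10^-3.36)
   = 1 / (1 + 2.1380 + 0.00043652) = 1/3.1384 = 0.3186
[CO2*] = α₀ × DIC = 0.3186 × 0.379 = 0.1208 mmol/L
pCO2 = [CO2*]/KH = 1.208×10^-4 / 2.884×10^-2 = 4190 μatm

pCO2 = 4190 μatm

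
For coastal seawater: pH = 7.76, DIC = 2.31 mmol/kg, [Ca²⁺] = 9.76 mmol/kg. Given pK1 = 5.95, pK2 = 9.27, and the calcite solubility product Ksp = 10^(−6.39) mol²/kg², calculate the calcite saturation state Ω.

α₂ = 1 / (1 + [H⁺]/K2 + [H⁺]²/(K1K2)) = 1 / (1 + 10^+1.51 + 10^-0.30)
   = 1 / (1 + 32.359 + 0.50119) = 1/33.861 = 0.02953
[CO3²⁻] = α₂ × DIC = 0.02953 × 2.31 = 0.06822 mmol/kg
Ksp = 10^(−6.39) = 4.074×10^-7
Ω = [Ca²⁺][CO3²⁻]/Ksp = (9.76×10^-3)(6.822×10^-5) / 4.074×10^-7 = 1.63

Ω = 1.63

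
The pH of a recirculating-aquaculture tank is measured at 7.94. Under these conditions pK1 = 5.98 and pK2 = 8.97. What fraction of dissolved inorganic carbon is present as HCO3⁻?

α₁ = 1 / (1 + [H⁺]/K1 + K2/[H⁺]) = 1 / (1 + 10^-1.96 + 10^-1.03)
   = 1 / (1 + 0.010965 + 0.093325) = 1/1.1043 = 0.9056

α₁ = 0.906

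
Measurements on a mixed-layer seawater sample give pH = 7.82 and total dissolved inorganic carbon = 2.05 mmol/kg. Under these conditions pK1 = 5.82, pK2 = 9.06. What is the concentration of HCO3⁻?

α₁ = 1 / (1 + [H⁺]/K1 + K2/[H⁺]) = 1 / (1 + 10^-2.00 + 10^-1.24)
   = 1 / (1 + 0.010000 + 0.057544) = 1/1.0675 = 0.9367
[HCO3⁻] = α₁ × DIC = 0.9367 × 2.05 = 1.92 mmol/kg

[HCO3⁻] = 1.92 mmol/kg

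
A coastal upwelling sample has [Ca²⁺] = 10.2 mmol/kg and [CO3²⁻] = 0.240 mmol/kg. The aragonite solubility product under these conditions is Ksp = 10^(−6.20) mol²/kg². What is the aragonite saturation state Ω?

Ω = 3.88

Ksp = 10^(−6.20) = 6.310×10^-7
Ω = [Ca²⁺][CO3²⁻]/Ksp = (10.2×10^-3)(0.240×10^-3) / 6.310×10^-7 = 3.88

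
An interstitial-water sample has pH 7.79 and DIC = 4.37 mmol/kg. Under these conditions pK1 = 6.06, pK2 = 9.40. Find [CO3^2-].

[CO3²⁻] = 0.103 mmol/kg

α₂ = 1 / (1 + [H⁺]/K2 + [H⁺]²/(K1K2)) = 1 / (1 + 10^+1.61 + 10^-0.12)
   = 1 / (1 + 40.738 + 0.75858) = 1/42.497 = 0.02353
[CO3²⁻] = α₂ × DIC = 0.02353 × 4.37 = 0.103 mmol/kg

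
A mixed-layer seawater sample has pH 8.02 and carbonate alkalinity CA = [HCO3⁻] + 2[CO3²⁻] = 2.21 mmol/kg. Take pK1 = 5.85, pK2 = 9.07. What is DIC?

CA = [HCO3⁻] + 2[CO3²⁻] = (α₁ + 2α₂)·DIC
At pH 8.02: [H⁺]/K1 = 10^-2.17 = 0.0067608, K2/[H⁺] = 10^-1.05 = 0.089125
α₁ = 1/(1 + 0.0067608 + 0.089125) = 1/1.0959 = 0.9125; α₂ = α₁·K2/[H⁺] = 0.08133
α₁ + 2α₂ = 1.0752
DIC = CA / (α₁ + 2α₂) = 2.21 / 1.0752 = 2.06 mmol/kg

DIC = 2.06 mmol/kg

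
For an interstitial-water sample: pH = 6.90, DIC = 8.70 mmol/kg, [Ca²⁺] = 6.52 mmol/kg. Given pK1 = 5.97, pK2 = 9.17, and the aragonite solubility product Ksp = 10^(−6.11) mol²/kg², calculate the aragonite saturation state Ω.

Ω = 0.349

α₂ = 1 / (1 + [H⁺]/K2 + [H⁺]²/(K1K2)) = 1 / (1 + 10^+2.27 + 10^+1.34)
   = 1 / (1 + 186.21 + 21.878) = 1/209.09 = 0.004783
[CO3²⁻] = α₂ × DIC = 0.004783 × 8.70 = 0.04161 mmol/kg
Ksp = 10^(−6.11) = 7.762×10^-7
Ω = [Ca²⁺][CO3²⁻]/Ksp = (6.52×10^-3)(4.161×10^-5) / 7.762×10^-7 = 0.349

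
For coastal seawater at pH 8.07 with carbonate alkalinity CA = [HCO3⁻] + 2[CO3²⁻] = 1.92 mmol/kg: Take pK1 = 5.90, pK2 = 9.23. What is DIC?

DIC = 1.81 mmol/kg

CA = [HCO3⁻] + 2[CO3²⁻] = (α₁ + 2α₂)·DIC
At pH 8.07: [H⁺]/K1 = 10^-2.17 = 0.0067608, K2/[H⁺] = 10^-1.16 = 0.069183
α₁ = 1/(1 + 0.0067608 + 0.069183) = 1/1.0759 = 0.9294; α₂ = α₁·K2/[H⁺] = 0.06430
α₁ + 2α₂ = 1.0580
DIC = CA / (α₁ + 2α₂) = 1.92 / 1.0580 = 1.81 mmol/kg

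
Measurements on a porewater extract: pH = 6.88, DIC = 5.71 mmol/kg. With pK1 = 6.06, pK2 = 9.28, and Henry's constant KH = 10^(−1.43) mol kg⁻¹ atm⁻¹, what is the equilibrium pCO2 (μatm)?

α₀ = 1 / (1 + K1/[H⁺] + K1K2/[H⁺]²) = 1 / (1 + 10^+0.82 + 10^-1.58)
   = 1 / (1 + 6.6069 + 0.026303) = 1/7.6332 = 0.1310
[CO2*] = α₀ × DIC = 0.1310 × 5.71 = 0.7480 mmol/kg
pCO2 = [CO2*]/KH = 7.480×10^-4 / 3.715×10^-2 = 2.01×10^4 μatm

pCO2 = 2.01×10^4 μatm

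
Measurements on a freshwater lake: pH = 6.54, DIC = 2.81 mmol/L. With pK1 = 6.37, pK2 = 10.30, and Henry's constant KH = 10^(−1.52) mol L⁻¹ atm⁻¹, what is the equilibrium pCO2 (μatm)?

pCO2 = 3.75×10^4 μatm

α₀ = 1 / (1 + K1/[H⁺] + K1K2/[H⁺]²) = 1 / (1 + 10^+0.17 + 10^-3.59)
   = 1 / (1 + 1.4791 + 0.00025704) = 1/2.4794 = 0.4033
[CO2*] = α₀ × DIC = 0.4033 × 2.81 = 1.133 mmol/L
pCO2 = [CO2*]/KH = 1.133×10^-3 / 3.020×10^-2 = 3.75×10^4 μatm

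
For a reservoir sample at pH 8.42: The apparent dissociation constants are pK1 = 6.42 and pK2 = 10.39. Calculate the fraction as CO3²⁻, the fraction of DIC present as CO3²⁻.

α₂ = 1 / (1 + [H⁺]/K2 + [H⁺]²/(K1K2)) = 1 / (1 + 10^+1.97 + 10^-0.03)
   = 1 / (1 + 93.325 + 0.93325) = 1/95.259 = 0.01050

α₂ = 0.0105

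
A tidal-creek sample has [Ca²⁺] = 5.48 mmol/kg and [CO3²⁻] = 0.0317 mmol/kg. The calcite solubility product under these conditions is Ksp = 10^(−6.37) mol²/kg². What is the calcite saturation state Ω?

Ksp = 10^(−6.37) = 4.266×10^-7
Ω = [Ca²⁺][CO3²⁻]/Ksp = (5.48×10^-3)(0.0317×10^-3) / 4.266×10^-7 = 0.407

Ω = 0.407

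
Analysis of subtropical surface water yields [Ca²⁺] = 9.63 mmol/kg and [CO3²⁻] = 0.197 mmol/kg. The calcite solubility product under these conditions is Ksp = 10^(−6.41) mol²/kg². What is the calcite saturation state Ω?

Ω = 4.88

Ksp = 10^(−6.41) = 3.890×10^-7
Ω = [Ca²⁺][CO3²⁻]/Ksp = (9.63×10^-3)(0.197×10^-3) / 3.890×10^-7 = 4.88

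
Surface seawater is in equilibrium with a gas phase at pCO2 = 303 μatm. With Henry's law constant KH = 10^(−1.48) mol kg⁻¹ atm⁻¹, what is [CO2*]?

KH = 10^(−1.48) = 3.311×10^-2 mol kg⁻¹ atm⁻¹
[CO2*] = KH · pCO2 = 3.311×10^-2 × 303×10^-6 atm = 1.00×10^-5 mol/kg

[CO2*] = 10.0 μmol/kg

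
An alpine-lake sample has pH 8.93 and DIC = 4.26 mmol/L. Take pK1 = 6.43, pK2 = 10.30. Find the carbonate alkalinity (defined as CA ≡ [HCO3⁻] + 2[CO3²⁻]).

CA = [HCO3⁻] + 2[CO3²⁻] = (α₁ + 2α₂)·DIC
At pH 8.93: [H⁺]/K1 = 10^-2.50 = 0.0031623, K2/[H⁺] = 10^-1.37 = 0.042658
α₁ = 1/(1 + 0.0031623 + 0.042658) = 1/1.0458 = 0.9562; α₂ = α₁·K2/[H⁺] = 0.04079
α₁ + 2α₂ = 1.0378
CA = 1.0378 × 4.26 = 4.42 mmol/L

CA = 4.42 mmol/L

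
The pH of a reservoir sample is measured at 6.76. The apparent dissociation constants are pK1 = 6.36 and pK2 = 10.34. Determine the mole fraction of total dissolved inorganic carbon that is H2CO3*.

α₀ = 0.285

α₀ = 1 / (1 + K1/[H⁺] + K1K2/[H⁺]²) = 1 / (1 + 10^+0.40 + 10^-3.18)
   = 1 / (1 + 2.5119 + 0.00066069) = 1/3.5125 = 0.2847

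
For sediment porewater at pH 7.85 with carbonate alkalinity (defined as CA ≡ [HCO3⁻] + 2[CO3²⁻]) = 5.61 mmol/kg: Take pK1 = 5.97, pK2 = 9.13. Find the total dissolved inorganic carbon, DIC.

DIC = 5.41 mmol/kg

CA = [HCO3⁻] + 2[CO3²⁻] = (α₁ + 2α₂)·DIC
At pH 7.85: [H⁺]/K1 = 10^-1.88 = 0.013183, K2/[H⁺] = 10^-1.28 = 0.052481
α₁ = 1/(1 + 0.013183 + 0.052481) = 1/1.0657 = 0.9384; α₂ = α₁·K2/[H⁺] = 0.04925
α₁ + 2α₂ = 1.0369
DIC = CA / (α₁ + 2α₂) = 5.61 / 1.0369 = 5.41 mmol/kg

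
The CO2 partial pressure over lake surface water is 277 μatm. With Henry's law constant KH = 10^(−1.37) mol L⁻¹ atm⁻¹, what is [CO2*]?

[CO2*] = 11.8 μmol/L

KH = 10^(−1.37) = 4.266×10^-2 mol L⁻¹ atm⁻¹
[CO2*] = KH · pCO2 = 4.266×10^-2 × 277×10^-6 atm = 1.18×10^-5 mol/L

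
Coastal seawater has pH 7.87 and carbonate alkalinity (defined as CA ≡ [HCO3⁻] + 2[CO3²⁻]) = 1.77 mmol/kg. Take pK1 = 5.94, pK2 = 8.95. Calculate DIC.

DIC = 1.66 mmol/kg

CA = [HCO3⁻] + 2[CO3²⁻] = (α₁ + 2α₂)·DIC
At pH 7.87: [H⁺]/K1 = 10^-1.93 = 0.011749, K2/[H⁺] = 10^-1.08 = 0.083176
α₁ = 1/(1 + 0.011749 + 0.083176) = 1/1.0949 = 0.9133; α₂ = α₁·K2/[H⁺] = 0.07597
α₁ + 2α₂ = 1.0652
DIC = CA / (α₁ + 2α₂) = 1.77 / 1.0652 = 1.66 mmol/kg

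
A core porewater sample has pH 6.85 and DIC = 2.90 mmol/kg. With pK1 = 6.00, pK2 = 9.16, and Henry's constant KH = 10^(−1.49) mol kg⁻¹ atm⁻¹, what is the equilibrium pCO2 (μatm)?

pCO2 = 1.10×10^4 μatm

α₀ = 1 / (1 + K1/[H⁺] + K1K2/[H⁺]²) = 1 / (1 + 10^+0.85 + 10^-1.46)
   = 1 / (1 + 7.0795 + 0.034674) = 1/8.1141 = 0.1232
[CO2*] = α₀ × DIC = 0.1232 × 2.90 = 0.3574 mmol/kg
pCO2 = [CO2*]/KH = 3.574×10^-4 / 3.236×10^-2 = 1.10×10^4 μatm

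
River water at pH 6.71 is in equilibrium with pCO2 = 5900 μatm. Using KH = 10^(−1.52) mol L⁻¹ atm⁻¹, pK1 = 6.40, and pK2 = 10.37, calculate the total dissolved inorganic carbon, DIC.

[CO2*] = KH · pCO2 = 10^(−1.52) × 5900×10^-6 = 1.782×10^-4 mol/L
α₀ = 1/(1 + K1/[H⁺] + K1K2/[H⁺]²) = 1/(1 + 10^+0.31 + 10^-3.35) = 0.3287
DIC = [CO2*]/α₀ = 1.782×10^-4 / 0.3287 = 0.542 mmol/L

DIC = 0.542 mmol/L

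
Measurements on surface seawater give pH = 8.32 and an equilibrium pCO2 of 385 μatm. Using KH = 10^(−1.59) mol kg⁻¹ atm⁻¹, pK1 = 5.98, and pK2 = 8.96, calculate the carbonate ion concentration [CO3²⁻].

[CO3²⁻] = 0.496 mmol/kg

[CO2*] = KH · pCO2 = 10^(−1.59) × 385×10^-6 = 9.896×10^-6 mol/kg
α₀ = 1/(1 + K1/[H⁺] + K1K2/[H⁺]²) = 1/(1 + 10^+2.34 + 10^+1.70) = 0.003705
DIC = [CO2*]/α₀ = 9.896×10^-6 / 0.003705 = 2.671 mmol/kg
[CO3²⁻] = α₂·DIC; α₂ = 0.1857, so [CO3²⁻] = 0.1857 × 2.671 = 0.496 mmol/kg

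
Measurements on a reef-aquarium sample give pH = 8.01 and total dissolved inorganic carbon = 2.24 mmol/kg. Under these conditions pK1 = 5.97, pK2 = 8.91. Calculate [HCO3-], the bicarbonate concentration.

α₁ = 1 / (1 + [H⁺]/K1 + K2/[H⁺]) = 1 / (1 + 10^-2.04 + 10^-0.90)
   = 1 / (1 + 0.0091201 + 0.12589) = 1/1.1350 = 0.8810
[HCO3⁻] = α₁ × DIC = 0.8810 × 2.24 = 1.97 mmol/kg

[HCO3⁻] = 1.97 mmol/kg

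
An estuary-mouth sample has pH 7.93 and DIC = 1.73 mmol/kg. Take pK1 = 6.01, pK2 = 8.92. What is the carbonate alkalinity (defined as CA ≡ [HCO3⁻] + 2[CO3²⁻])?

CA = 1.87 mmol/kg

CA = [HCO3⁻] + 2[CO3²⁻] = (α₁ + 2α₂)·DIC
At pH 7.93: [H⁺]/K1 = 10^-1.92 = 0.012023, K2/[H⁺] = 10^-0.99 = 0.10233
α₁ = 1/(1 + 0.012023 + 0.10233) = 1/1.1144 = 0.8974; α₂ = α₁·K2/[H⁺] = 0.09183
α₁ + 2α₂ = 1.0810
CA = 1.0810 × 1.73 = 1.87 mmol/kg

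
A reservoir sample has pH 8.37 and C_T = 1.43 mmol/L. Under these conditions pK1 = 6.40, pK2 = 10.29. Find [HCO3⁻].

[HCO3⁻] = 1.40 mmol/L

α₁ = 1 / (1 + [H⁺]/K1 + K2/[H⁺]) = 1 / (1 + 10^-1.97 + 10^-1.92)
   = 1 / (1 + 0.010715 + 0.012023) = 1/1.0227 = 0.9778
[HCO3⁻] = α₁ × DIC = 0.9778 × 1.43 = 1.40 mmol/L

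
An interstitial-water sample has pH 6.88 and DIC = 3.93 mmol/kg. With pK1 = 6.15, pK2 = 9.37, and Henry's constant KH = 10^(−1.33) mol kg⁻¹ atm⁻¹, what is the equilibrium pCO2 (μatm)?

pCO2 = 1.32×10^4 μatm

α₀ = 1 / (1 + K1/[H⁺] + K1K2/[H⁺]²) = 1 / (1 + 10^+0.73 + 10^-1.76)
   = 1 / (1 + 5.3703 + 0.017378) = 1/6.3877 = 0.1566
[CO2*] = α₀ × DIC = 0.1566 × 3.93 = 0.6152 mmol/kg
pCO2 = [CO2*]/KH = 6.152×10^-4 / 4.677×10^-2 = 1.32×10^4 μatm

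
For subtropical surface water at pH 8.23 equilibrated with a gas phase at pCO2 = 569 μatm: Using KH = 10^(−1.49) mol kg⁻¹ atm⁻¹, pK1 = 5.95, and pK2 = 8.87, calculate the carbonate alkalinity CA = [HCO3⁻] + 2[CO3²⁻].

CA = 5.12 mmol/kg

[CO2*] = KH · pCO2 = 10^(−1.49) × 569×10^-6 = 1.841×10^-5 mol/kg
α₀ = 1/(1 + K1/[H⁺] + K1K2/[H⁺]²) = 1/(1 + 10^+2.28 + 10^+1.64) = 0.004252
DIC = [CO2*]/α₀ = 1.841×10^-5 / 0.004252 = 4.331 mmol/kg
CA = (α₁ + 2α₂)·DIC = (0.8102 + 2×0.1856) × 4.331 = 5.12 mmol/kg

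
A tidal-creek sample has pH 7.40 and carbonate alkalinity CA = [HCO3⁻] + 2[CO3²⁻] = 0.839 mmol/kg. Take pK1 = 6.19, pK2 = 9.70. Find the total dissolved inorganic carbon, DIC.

CA = [HCO3⁻] + 2[CO3²⁻] = (α₁ + 2α₂)·DIC
At pH 7.40: [H⁺]/K1 = 10^-1.21 = 0.061660, K2/[H⁺] = 10^-2.30 = 0.0050119
α₁ = 1/(1 + 0.061660 + 0.0050119) = 1/1.0667 = 0.9375; α₂ = α₁·K2/[H⁺] = 0.004699
α₁ + 2α₂ = 0.9469
DIC = CA / (α₁ + 2α₂) = 0.839 / 0.9469 = 0.886 mmol/kg

DIC = 0.886 mmol/kg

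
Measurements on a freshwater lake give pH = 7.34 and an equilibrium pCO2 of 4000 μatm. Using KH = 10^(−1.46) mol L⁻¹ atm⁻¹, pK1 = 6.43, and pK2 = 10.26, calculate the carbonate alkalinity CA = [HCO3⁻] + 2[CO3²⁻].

[CO2*] = KH · pCO2 = 10^(−1.46) × 4000×10^-6 = 1.387×10^-4 mol/L
α₀ = 1/(1 + K1/[H⁺] + K1K2/[H⁺]²) = 1/(1 + 10^+0.91 + 10^-2.01) = 0.1094
DIC = [CO2*]/α₀ = 1.387×10^-4 / 0.1094 = 1.267 mmol/L
CA = (α₁ + 2α₂)·DIC = (0.8895 + 2×0.001069) × 1.267 = 1.13 mmol/L

CA = 1.13 mmol/L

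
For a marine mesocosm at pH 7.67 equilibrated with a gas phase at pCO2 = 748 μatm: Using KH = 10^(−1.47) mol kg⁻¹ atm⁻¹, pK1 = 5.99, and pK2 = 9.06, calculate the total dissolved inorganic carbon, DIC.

[CO2*] = KH · pCO2 = 10^(−1.47) × 748×10^-6 = 2.535×10^-5 mol/kg
α₀ = 1/(1 + K1/[H⁺] + K1K2/[H⁺]²) = 1/(1 + 10^+1.68 + 10^+0.29) = 0.01968
DIC = [CO2*]/α₀ = 2.535×10^-5 / 0.01968 = 1.29 mmol/kg

DIC = 1.29 mmol/kg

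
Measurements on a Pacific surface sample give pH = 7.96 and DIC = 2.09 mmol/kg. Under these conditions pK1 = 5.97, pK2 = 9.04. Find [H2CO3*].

α₀ = 1 / (1 + K1/[H⁺] + K1K2/[H⁺]²) = 1 / (1 + 10^+1.99 + 10^+0.91)
   = 1 / (1 + 97.724 + 8.1283) = 1/106.85 = 0.009359
[CO2*] = α₀ × DIC = 0.009359 × 2.09 = 0.0196 mmol/kg = 19.6 μmol/kg

[CO2*] = 19.6 μmol/kg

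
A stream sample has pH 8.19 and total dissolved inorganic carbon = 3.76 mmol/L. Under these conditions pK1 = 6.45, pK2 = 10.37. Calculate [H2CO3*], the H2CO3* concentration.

α₀ = 1 / (1 + K1/[H⁺] + K1K2/[H⁺]²) = 1 / (1 + 10^+1.74 + 10^-0.44)
   = 1 / (1 + 54.954 + 0.36308) = 1/56.317 = 0.01776
[CO2*] = α₀ × DIC = 0.01776 × 3.76 = 0.0668 mmol/L

[CO2*] = 0.0668 mmol/L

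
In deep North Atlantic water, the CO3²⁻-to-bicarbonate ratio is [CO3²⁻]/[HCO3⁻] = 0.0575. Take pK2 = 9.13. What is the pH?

From K2 = [H⁺][CO3²⁻]/[HCO3⁻]:  pH = pK2 + log₁₀([CO3²⁻]/[HCO3⁻])
log₁₀(0.0575) = -1.240
pH = 9.13 + (-1.240) = 7.89

pH = 7.89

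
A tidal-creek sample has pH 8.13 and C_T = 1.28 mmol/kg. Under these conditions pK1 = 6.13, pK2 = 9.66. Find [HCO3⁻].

α₁ = 1 / (1 + [H⁺]/K1 + K2/[H⁺]) = 1 / (1 + 10^-2.00 + 10^-1.53)
   = 1 / (1 + 0.010000 + 0.029512) = 1/1.0395 = 0.9620
[HCO3⁻] = α₁ × DIC = 0.9620 × 1.28 = 1.23 mmol/kg

[HCO3⁻] = 1.23 mmol/kg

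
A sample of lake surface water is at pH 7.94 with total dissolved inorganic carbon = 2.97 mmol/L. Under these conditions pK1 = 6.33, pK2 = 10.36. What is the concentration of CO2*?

[CO2*] = 0.0709 mmol/L

α₀ = 1 / (1 + K1/[H⁺] + K1K2/[H⁺]²) = 1 / (1 + 10^+1.61 + 10^-0.81)
   = 1 / (1 + 40.738 + 0.15488) = 1/41.893 = 0.02387
[CO2*] = α₀ × DIC = 0.02387 × 2.97 = 0.0709 mmol/L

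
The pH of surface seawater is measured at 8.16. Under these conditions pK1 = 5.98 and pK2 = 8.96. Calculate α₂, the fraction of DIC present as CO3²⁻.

α₂ = 1 / (1 + [H⁺]/K2 + [H⁺]²/(K1K2)) = 1 / (1 + 10^+0.80 + 10^-1.38)
   = 1 / (1 + 6.3096 + 0.041687) = 1/7.3513 = 0.1360

α₂ = 0.136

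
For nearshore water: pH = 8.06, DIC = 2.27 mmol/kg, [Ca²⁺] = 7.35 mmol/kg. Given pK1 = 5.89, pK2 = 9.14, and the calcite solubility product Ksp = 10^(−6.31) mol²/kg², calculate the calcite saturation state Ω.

Ω = 2.60

α₂ = 1 / (1 + [H⁺]/K2 + [H⁺]²/(K1K2)) = 1 / (1 + 10^+1.08 + 10^-1.09)
   = 1 / (1 + 12.023 + 0.081283) = 1/13.104 = 0.07631
[CO3²⁻] = α₂ × DIC = 0.07631 × 2.27 = 0.1732 mmol/kg
Ksp = 10^(−6.31) = 4.898×10^-7
Ω = [Ca²⁺][CO3²⁻]/Ksp = (7.35×10^-3)(1.732×10^-4) / 4.898×10^-7 = 2.60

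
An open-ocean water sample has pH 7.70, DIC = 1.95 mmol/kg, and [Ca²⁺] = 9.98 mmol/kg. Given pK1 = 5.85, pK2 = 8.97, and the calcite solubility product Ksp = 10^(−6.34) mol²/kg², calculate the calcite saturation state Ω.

Ω = 2.14

α₂ = 1 / (1 + [H⁺]/K2 + [H⁺]²/(K1K2)) = 1 / (1 + 10^+1.27 + 10^-0.58)
   = 1 / (1 + 18.621 + 0.26303) = 1/19.884 = 0.05029
[CO3²⁻] = α₂ × DIC = 0.05029 × 1.95 = 0.09807 mmol/kg
Ksp = 10^(−6.34) = 4.571×10^-7
Ω = [Ca²⁺][CO3²⁻]/Ksp = (9.98×10^-3)(9.807×10^-5) / 4.571×10^-7 = 2.14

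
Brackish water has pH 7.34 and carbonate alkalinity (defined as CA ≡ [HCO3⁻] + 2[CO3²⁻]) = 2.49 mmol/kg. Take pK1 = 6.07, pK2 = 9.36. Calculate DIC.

CA = [HCO3⁻] + 2[CO3²⁻] = (α₁ + 2α₂)·DIC
At pH 7.34: [H⁺]/K1 = 10^-1.27 = 0.053703, K2/[H⁺] = 10^-2.02 = 0.0095499
α₁ = 1/(1 + 0.053703 + 0.0095499) = 1/1.0633 = 0.9405; α₂ = α₁·K2/[H⁺] = 0.008982
α₁ + 2α₂ = 0.9585
DIC = CA / (α₁ + 2α₂) = 2.49 / 0.9585 = 2.60 mmol/kg

DIC = 2.60 mmol/kg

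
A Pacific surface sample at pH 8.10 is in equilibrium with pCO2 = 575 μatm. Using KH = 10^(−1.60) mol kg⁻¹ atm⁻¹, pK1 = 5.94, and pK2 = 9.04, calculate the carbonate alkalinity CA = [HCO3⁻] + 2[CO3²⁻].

[CO2*] = KH · pCO2 = 10^(−1.60) × 575×10^-6 = 1.444×10^-5 mol/kg
α₀ = 1/(1 + K1/[H⁺] + K1K2/[H⁺]²) = 1/(1 + 10^+2.16 + 10^+1.22) = 0.006168
DIC = [CO2*]/α₀ = 1.444×10^-5 / 0.006168 = 2.342 mmol/kg
CA = (α₁ + 2α₂)·DIC = (0.8915 + 2×0.1024) × 2.342 = 2.57 mmol/kg

CA = 2.57 mmol/kg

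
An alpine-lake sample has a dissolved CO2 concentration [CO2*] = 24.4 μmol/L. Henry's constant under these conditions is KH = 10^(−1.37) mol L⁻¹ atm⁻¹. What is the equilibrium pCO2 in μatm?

KH = 10^(−1.37) = 4.266×10^-2 mol L⁻¹ atm⁻¹
pCO2 = [CO2*]/KH = 24.4×10^-6 / 4.266×10^-2 = 5.72×10^-4 atm = 572 μatm

pCO2 = 572 μatm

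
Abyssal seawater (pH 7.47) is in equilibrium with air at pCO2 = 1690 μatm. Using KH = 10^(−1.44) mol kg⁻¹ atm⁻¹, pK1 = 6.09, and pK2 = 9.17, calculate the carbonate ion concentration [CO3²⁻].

[CO3²⁻] = 0.0294 mmol/kg

[CO2*] = KH · pCO2 = 10^(−1.44) × 1690×10^-6 = 6.136×10^-5 mol/kg
α₀ = 1/(1 + K1/[H⁺] + K1K2/[H⁺]²) = 1/(1 + 10^+1.38 + 10^-0.32) = 0.03927
DIC = [CO2*]/α₀ = 6.136×10^-5 / 0.03927 = 1.563 mmol/kg
[CO3²⁻] = α₂·DIC; α₂ = 0.01879, so [CO3²⁻] = 0.01879 × 1.563 = 0.0294 mmol/kg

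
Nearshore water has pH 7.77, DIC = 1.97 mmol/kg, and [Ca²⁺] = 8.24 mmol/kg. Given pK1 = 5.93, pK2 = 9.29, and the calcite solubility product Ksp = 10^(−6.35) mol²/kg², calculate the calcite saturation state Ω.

α₂ = 1 / (1 + [H⁺]/K2 + [H⁺]²/(K1K2)) = 1 / (1 + 10^+1.52 + 10^-0.32)
   = 1 / (1 + 33.113 + 0.47863) = 1/34.592 = 0.02891
[CO3²⁻] = α₂ × DIC = 0.02891 × 1.97 = 0.05695 mmol/kg
Ksp = 10^(−6.35) = 4.467×10^-7
Ω = [Ca²⁺][CO3²⁻]/Ksp = (8.24×10^-3)(5.695×10^-5) / 4.467×10^-7 = 1.05

Ω = 1.05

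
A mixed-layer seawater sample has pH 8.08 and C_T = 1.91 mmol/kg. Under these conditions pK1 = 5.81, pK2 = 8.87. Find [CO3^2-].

[CO3²⁻] = 0.265 mmol/kg

α₂ = 1 / (1 + [H⁺]/K2 + [H⁺]²/(K1K2)) = 1 / (1 + 10^+0.79 + 10^-1.48)
   = 1 / (1 + 6.1660 + 0.033113) = 1/7.1991 = 0.1389
[CO3²⁻] = α₂ × DIC = 0.1389 × 1.91 = 0.265 mmol/kg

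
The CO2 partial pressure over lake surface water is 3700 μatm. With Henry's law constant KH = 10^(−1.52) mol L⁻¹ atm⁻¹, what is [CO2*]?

KH = 10^(−1.52) = 3.020×10^-2 mol L⁻¹ atm⁻¹
[CO2*] = KH · pCO2 = 3.020×10^-2 × 3700×10^-6 atm = 1.12×10^-4 mol/L

[CO2*] = 112 μmol/L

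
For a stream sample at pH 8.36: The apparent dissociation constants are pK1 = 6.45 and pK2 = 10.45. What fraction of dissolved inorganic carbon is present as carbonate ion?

α₂ = 1 / (1 + [H⁺]/K2 + [H⁺]²/(K1K2)) = 1 / (1 + 10^+2.09 + 10^+0.18)
   = 1 / (1 + 123.03 + 1.5136) = 1/125.54 = 0.007966

α₂ = 0.00797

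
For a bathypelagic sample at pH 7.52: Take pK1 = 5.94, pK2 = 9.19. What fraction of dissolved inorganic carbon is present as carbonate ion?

α₂ = 0.0204

α₂ = 1 / (1 + [H⁺]/K2 + [H⁺]²/(K1K2)) = 1 / (1 + 10^+1.67 + 10^+0.09)
   = 1 / (1 + 46.774 + 1.2303) = 1/49.004 = 0.02041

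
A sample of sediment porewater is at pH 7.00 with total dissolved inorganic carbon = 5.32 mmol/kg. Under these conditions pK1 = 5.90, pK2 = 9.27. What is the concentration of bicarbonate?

[HCO3⁻] = 4.90 mmol/kg

α₁ = 1 / (1 + [H⁺]/K1 + K2/[H⁺]) = 1 / (1 + 10^-1.10 + 10^-2.27)
   = 1 / (1 + 0.079433 + 0.0053703) = 1/1.0848 = 0.9218
[HCO3⁻] = α₁ × DIC = 0.9218 × 5.32 = 4.90 mmol/kg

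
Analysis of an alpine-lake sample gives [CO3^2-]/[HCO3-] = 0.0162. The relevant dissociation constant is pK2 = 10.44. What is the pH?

pH = 8.65

From K2 = [H⁺][CO3^2-]/[HCO3-]:  pH = pK2 + log₁₀([CO3^2-]/[HCO3-])
log₁₀(0.0162) = -1.790
pH = 10.44 + (-1.790) = 8.65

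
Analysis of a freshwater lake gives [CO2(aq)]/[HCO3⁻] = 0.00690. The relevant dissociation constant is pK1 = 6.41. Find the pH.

pH = 8.57

From K1 = [H⁺][HCO3⁻]/[CO2(aq)]:  pH = pK1 − log₁₀([CO2(aq)]/[HCO3⁻])
log₁₀(0.00690) = -2.161
pH = 6.41 − (-2.161) = 8.57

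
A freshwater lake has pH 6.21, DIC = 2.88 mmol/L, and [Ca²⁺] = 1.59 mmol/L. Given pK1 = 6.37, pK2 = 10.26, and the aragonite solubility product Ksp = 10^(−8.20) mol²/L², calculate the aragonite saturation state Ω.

α₂ = 1 / (1 + [H⁺]/K2 + [H⁺]²/(K1K2)) = 1 / (1 + 10^+4.05 + 10^+4.21)
   = 1 / (1 + 1.1220×10^4 + 1.6218×10^4) = 1/2.7439×10^4 = 3.644×10^-5
[CO3²⁻] = α₂ × DIC = 3.644×10^-5 × 2.88 = 0.0001050 mmol/L = 0.1050 μmol/L
Ksp = 10^(−8.20) = 6.310×10^-9
Ω = [Ca²⁺][CO3²⁻]/Ksp = (1.59×10^-3)(1.050×10^-7) / 6.310×10^-9 = 0.0264

Ω = 0.0264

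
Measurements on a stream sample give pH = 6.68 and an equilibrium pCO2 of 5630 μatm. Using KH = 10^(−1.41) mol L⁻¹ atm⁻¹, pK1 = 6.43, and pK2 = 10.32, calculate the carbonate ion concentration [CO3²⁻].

[CO3²⁻] = 0.0892 μmol/L

[CO2*] = KH · pCO2 = 10^(−1.41) × 5630×10^-6 = 2.190×10^-4 mol/L
α₀ = 1/(1 + K1/[H⁺] + K1K2/[H⁺]²) = 1/(1 + 10^+0.25 + 10^-3.39) = 0.3599
DIC = [CO2*]/α₀ = 2.190×10^-4 / 0.3599 = 0.6086 mmol/L
[CO3²⁻] = α₂·DIC; α₂ = 0.0001466, so [CO3²⁻] = 0.0001466 × 0.6086 = 8.92×10^-5 mmol/L = 0.0892 μmol/L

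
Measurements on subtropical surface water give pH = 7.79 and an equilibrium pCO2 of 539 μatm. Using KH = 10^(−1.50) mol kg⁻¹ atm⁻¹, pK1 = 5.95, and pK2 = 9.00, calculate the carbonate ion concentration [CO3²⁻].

[CO2*] = KH · pCO2 = 10^(−1.50) × 539×10^-6 = 1.704×10^-5 mol/kg
α₀ = 1/(1 + K1/[H⁺] + K1K2/[H⁺]²) = 1/(1 + 10^+1.84 + 10^+0.63) = 0.01343
DIC = [CO2*]/α₀ = 1.704×10^-5 / 0.01343 = 1.269 mmol/kg
[CO3²⁻] = α₂·DIC; α₂ = 0.05730, so [CO3²⁻] = 0.05730 × 1.269 = 0.0727 mmol/kg

[CO3²⁻] = 0.0727 mmol/kg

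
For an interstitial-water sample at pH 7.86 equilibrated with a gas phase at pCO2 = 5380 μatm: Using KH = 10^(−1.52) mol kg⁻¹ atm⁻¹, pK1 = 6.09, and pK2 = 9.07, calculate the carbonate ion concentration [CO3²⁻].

[CO3²⁻] = 0.590 mmol/kg

[CO2*] = KH · pCO2 = 10^(−1.52) × 5380×10^-6 = 1.625×10^-4 mol/kg
α₀ = 1/(1 + K1/[H⁺] + K1K2/[H⁺]²) = 1/(1 + 10^+1.77 + 10^+0.56) = 0.01574
DIC = [CO2*]/α₀ = 1.625×10^-4 / 0.01574 = 10.32 mmol/kg
[CO3²⁻] = α₂·DIC; α₂ = 0.05716, so [CO3²⁻] = 0.05716 × 10.32 = 0.590 mmol/kg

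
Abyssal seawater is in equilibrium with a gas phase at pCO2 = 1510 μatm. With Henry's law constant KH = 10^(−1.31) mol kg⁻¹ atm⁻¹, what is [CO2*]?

[CO2*] = 74.0 μmol/kg

KH = 10^(−1.31) = 4.898×10^-2 mol kg⁻¹ atm⁻¹
[CO2*] = KH · pCO2 = 4.898×10^-2 × 1510×10^-6 atm = 7.40×10^-5 mol/kg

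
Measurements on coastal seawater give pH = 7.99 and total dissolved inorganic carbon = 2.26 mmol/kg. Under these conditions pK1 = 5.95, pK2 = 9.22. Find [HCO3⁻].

α₁ = 1 / (1 + [H⁺]/K1 + K2/[H⁺]) = 1 / (1 + 10^-2.04 + 10^-1.23)
   = 1 / (1 + 0.0091201 + 0.058884) = 1/1.0680 = 0.9363
[HCO3⁻] = α₁ × DIC = 0.9363 × 2.26 = 2.12 mmol/kg

[HCO3⁻] = 2.12 mmol/kg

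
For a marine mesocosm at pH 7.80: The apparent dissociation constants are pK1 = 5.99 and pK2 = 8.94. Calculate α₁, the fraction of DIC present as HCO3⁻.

α₁ = 1 / (1 + [H⁺]/K1 + K2/[H⁺]) = 1 / (1 + 10^-1.81 + 10^-1.14)
   = 1 / (1 + 0.015488 + 0.072444) = 1/1.0879 = 0.9192

α₁ = 0.919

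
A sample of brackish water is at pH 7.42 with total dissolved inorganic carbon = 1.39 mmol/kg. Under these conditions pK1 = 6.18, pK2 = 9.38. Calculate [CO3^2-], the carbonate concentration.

α₂ = 1 / (1 + [H⁺]/K2 + [H⁺]²/(K1K2)) = 1 / (1 + 10^+1.96 + 10^+0.72)
   = 1 / (1 + 91.201 + 5.2481) = 1/97.449 = 0.01026
[CO3²⁻] = α₂ × DIC = 0.01026 × 1.39 = 0.0143 mmol/kg = 14.3 μmol/kg

[CO3²⁻] = 14.3 μmol/kg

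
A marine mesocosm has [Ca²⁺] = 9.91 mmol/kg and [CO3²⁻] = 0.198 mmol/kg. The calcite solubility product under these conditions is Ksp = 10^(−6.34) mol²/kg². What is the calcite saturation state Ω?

Ksp = 10^(−6.34) = 4.571×10^-7
Ω = [Ca²⁺][CO3²⁻]/Ksp = (9.91×10^-3)(0.198×10^-3) / 4.571×10^-7 = 4.29

Ω = 4.29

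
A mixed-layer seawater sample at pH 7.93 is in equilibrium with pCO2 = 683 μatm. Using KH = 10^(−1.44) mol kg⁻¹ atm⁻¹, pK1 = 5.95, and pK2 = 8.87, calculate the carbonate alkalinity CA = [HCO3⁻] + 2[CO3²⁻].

[CO2*] = KH · pCO2 = 10^(−1.44) × 683×10^-6 = 2.480×10^-5 mol/kg
α₀ = 1/(1 + K1/[H⁺] + K1K2/[H⁺]²) = 1/(1 + 10^+1.98 + 10^+1.04) = 0.009305
DIC = [CO2*]/α₀ = 2.480×10^-5 / 0.009305 = 2.665 mmol/kg
CA = (α₁ + 2α₂)·DIC = (0.8887 + 2×0.1020) × 2.665 = 2.91 mmol/kg

CA = 2.91 mmol/kg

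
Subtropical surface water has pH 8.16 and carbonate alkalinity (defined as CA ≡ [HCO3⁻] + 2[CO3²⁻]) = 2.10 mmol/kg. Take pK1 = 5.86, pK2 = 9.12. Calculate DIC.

CA = [HCO3⁻] + 2[CO3²⁻] = (α₁ + 2α₂)·DIC
At pH 8.16: [H⁺]/K1 = 10^-2.30 = 0.0050119, K2/[H⁺] = 10^-0.96 = 0.10965
α₁ = 1/(1 + 0.0050119 + 0.10965) = 1/1.1147 = 0.8971; α₂ = α₁·K2/[H⁺] = 0.09837
α₁ + 2α₂ = 1.0939
DIC = CA / (α₁ + 2α₂) = 2.10 / 1.0939 = 1.92 mmol/kg

DIC = 1.92 mmol/kg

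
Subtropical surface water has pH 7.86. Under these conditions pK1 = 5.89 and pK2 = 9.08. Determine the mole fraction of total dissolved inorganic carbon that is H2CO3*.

α₀ = 1 / (1 + K1/[H⁺] + K1K2/[H⁺]²) = 1 / (1 + 10^+1.97 + 10^+0.75)
   = 1 / (1 + 93.325 + 5.6234) = 1/99.949 = 0.01001

α₀ = 0.0100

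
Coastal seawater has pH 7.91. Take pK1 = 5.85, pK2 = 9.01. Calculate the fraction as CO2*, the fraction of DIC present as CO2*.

α₀ = 0.00800

α₀ = 1 / (1 + K1/[H⁺] + K1K2/[H⁺]²) = 1 / (1 + 10^+2.06 + 10^+0.96)
   = 1 / (1 + 114.82 + 9.1201) = 1/124.94 = 0.008004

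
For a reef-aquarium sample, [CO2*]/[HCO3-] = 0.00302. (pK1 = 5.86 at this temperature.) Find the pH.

pH = 8.38

From K1 = [H⁺][HCO3-]/[CO2*]:  pH = pK1 − log₁₀([CO2*]/[HCO3-])
log₁₀(0.00302) = -2.520
pH = 5.86 − (-2.520) = 8.38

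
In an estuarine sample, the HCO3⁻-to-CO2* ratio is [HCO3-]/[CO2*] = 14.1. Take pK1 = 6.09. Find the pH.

pH = 7.24

From K1 = [H⁺][HCO3-]/[CO2*]:  pH = pK1 + log₁₀([HCO3-]/[CO2*])
log₁₀(14.1) = +1.149
pH = 6.09 + (+1.149) = 7.24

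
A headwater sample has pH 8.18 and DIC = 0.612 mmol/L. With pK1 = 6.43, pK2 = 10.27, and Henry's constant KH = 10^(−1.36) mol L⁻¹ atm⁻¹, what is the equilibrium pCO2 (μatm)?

α₀ = 1 / (1 + K1/[H⁺] + K1K2/[H⁺]²) = 1 / (1 + 10^+1.75 + 10^-0.34)
   = 1 / (1 + 56.234 + 0.45709) = 1/57.691 = 0.01733
[CO2*] = α₀ × DIC = 0.01733 × 0.612 = 0.01061 mmol/L = 10.61 μmol/L
pCO2 = [CO2*]/KH = 1.061×10^-5 / 4.365×10^-2 = 243 μatm

pCO2 = 243 μatm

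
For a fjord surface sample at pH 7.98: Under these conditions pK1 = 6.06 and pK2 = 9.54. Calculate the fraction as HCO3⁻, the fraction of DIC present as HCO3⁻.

α₁ = 1 / (1 + [H⁺]/K1 + K2/[H⁺]) = 1 / (1 + 10^-1.92 + 10^-1.56)
   = 1 / (1 + 0.012023 + 0.027542) = 1/1.0396 = 0.9619

α₁ = 0.962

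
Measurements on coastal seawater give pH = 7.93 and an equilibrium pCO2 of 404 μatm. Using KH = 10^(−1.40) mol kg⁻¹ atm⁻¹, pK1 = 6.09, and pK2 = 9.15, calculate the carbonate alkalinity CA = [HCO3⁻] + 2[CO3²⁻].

[CO2*] = KH · pCO2 = 10^(−1.40) × 404×10^-6 = 1.608×10^-5 mol/kg
α₀ = 1/(1 + K1/[H⁺] + K1K2/[H⁺]²) = 1/(1 + 10^+1.84 + 10^+0.62) = 0.01345
DIC = [CO2*]/α₀ = 1.608×10^-5 / 0.01345 = 1.196 mmol/kg
CA = (α₁ + 2α₂)·DIC = (0.9305 + 2×0.05607) × 1.196 = 1.25 mmol/kg

CA = 1.25 mmol/kg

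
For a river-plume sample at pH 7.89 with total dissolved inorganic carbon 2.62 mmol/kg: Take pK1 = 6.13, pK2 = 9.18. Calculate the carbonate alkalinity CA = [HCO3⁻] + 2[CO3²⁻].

CA = [HCO3⁻] + 2[CO3²⁻] = (α₁ + 2α₂)·DIC
At pH 7.89: [H⁺]/K1 = 10^-1.76 = 0.017378, K2/[H⁺] = 10^-1.29 = 0.051286
α₁ = 1/(1 + 0.017378 + 0.051286) = 1/1.0687 = 0.9357; α₂ = α₁·K2/[H⁺] = 0.04799
α₁ + 2α₂ = 1.0317
CA = 1.0317 × 2.62 = 2.70 mmol/kg

CA = 2.70 mmol/kg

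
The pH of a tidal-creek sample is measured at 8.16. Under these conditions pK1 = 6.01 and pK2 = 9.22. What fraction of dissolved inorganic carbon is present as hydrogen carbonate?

α₁ = 0.914

α₁ = 1 / (1 + [H⁺]/K1 + K2/[H⁺]) = 1 / (1 + 10^-2.15 + 10^-1.06)
   = 1 / (1 + 0.0070795 + 0.087096) = 1/1.0942 = 0.9139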